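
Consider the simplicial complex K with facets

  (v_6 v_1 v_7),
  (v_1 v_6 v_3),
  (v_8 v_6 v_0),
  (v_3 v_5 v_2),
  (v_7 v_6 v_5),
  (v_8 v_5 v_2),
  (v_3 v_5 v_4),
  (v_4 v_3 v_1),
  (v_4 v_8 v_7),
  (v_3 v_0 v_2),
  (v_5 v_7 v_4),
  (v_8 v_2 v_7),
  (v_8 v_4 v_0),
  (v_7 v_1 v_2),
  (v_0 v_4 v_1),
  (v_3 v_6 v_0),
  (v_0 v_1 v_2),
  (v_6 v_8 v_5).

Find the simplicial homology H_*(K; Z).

H_0 ≅ Z,  H_1 ≅ Z ⊕ Z/2Z,  H_2 = 0.

Order the vertices as v_0 < v_1 < v_2 < v_3 < v_4 < v_5 < v_6 < v_7 < v_8. Listing each simplex with vertices in this order, K has dimension 2 with simplices:

  0-simplices (9): [v_0], [v_1], [v_2], [v_3], [v_4], [v_5], [v_6], [v_7], [v_8]
  1-simplices (27): (27 of them)
  2-simplices (18): (18 of them)

Hence C_0 ≅ Z^9, C_1 ≅ Z^27, C_2 ≅ Z^18.

∂_1: C_1 → C_0 maps an edge to its endpoints' difference, ∂[p,q] = q − p.
The resulting 9×27 matrix has rank 8, and its Smith normal form has invariant factors (1,1,1,1,1,1,1,1).

∂_2: C_2 → C_1 maps a triangle to the signed sum of its edges. For instance
  ∂[v_0,v_4,v_8] = [v_4,v_8] − [v_0,v_8] + [v_0,v_4],
  ∂[v_2,v_3,v_5] = [v_3,v_5] − [v_2,v_5] + [v_2,v_3].
As a 27×18 matrix over Z this has rank 18, with invariant factors (1,1,1,1,1,1,1,1,1,1,1,1,1,1,1,1,1,2).

Reading off H_k = ker ∂_k / im ∂_{k+1}:

  H_0: rank C_0 − rank ∂_1 = 9 − 8 = 1, and the invariant factors of ∂_1 are all 1, so H_0 = Z.
  H_1: rank ker ∂_1 − rank ∂_2 = (27 − 8) − 18 = 1, and ∂_2 has invariant factor 2 > 1, so H_1 = Z ⊕ Z/2Z.
  H_2: rank ker ∂_2 − rank ∂_3 = (18 − 18) − 0 = 0, and there is no ∂_3, so H_2 = 0.

As a check, the Euler characteristic is 9 − 27 + 18 = 0, which agrees with 1 − 1 + 0 = 0.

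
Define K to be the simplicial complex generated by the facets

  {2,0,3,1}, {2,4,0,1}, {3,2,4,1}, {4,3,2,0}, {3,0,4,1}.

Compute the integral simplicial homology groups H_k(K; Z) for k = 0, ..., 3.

H_0 = Z,  H_1 = 0,  H_2 = 0,  H_3 = Z.

Order the vertices as 0 < 1 < 2 < 3 < 4. Listing each simplex with vertices in this order, K has dimension 3 with simplices:

  0-simplices (5): [0], [1], [2], [3], [4]
  1-simplices (10): [0,1], [0,2], [0,3], [0,4], [1,2], [1,3], [1,4], [2,3], [2,4], [3,4]
  2-simplices (10): [0,1,2], [0,1,3], [0,1,4], [0,2,3], [0,2,4], [0,3,4], [1,2,3], [1,2,4], [1,3,4], [2,3,4]
  3-simplices (5): [0,1,2,3], [0,1,2,4], [0,1,3,4], [0,2,3,4], [1,2,3,4]

Hence C_0 ≅ Z^5, C_1 ≅ Z^10, C_2 ≅ Z^10, C_3 ≅ Z^5.

The boundary map ∂_1: C_1 → C_0 sends each edge [p,q] (with p < q) to q − p.
The resulting 5×10 matrix has rank 4, and its Smith normal form has invariant factors (1,1,1,1).

Boundary ∂_2: C_2 → C_1 acts by ∂[p,q,r] = [q,r] − [p,r] + [p,q]. For instance
  ∂[1,2,4] = [2,4] − [1,4] + [1,2],
  ∂[0,3,4] = [3,4] − [0,4] + [0,3].
The 10×10 boundary matrix has rank 6 and Smith normal form diag(1,1,1,1,1,1).

∂_3: C_3 → C_2 sends each 3-simplex σ to the alternating sum Σ_i (−1)^i (σ with its i-th vertex removed). For instance
  ∂[0,1,3,4] = [1,3,4] − [0,3,4] + [0,1,4] − [0,1,3],
  ∂[0,1,2,3] = [1,2,3] − [0,2,3] + [0,1,3] − [0,1,2].
This gives a 10×5 integer matrix of rank 4; reducing to Smith normal form yields diagonal entries (1,1,1,1).

From H_k ≅ ker(∂_k) / im(∂_{k+1}) we obtain:

  H_0: rank C_0 − rank ∂_1 = 5 − 4 = 1, and the invariant factors of ∂_1 are all 1, so H_0 ≅ Z.
  H_1: rank ker ∂_1 − rank ∂_2 = (10 − 4) − 6 = 0, and the invariant factors of ∂_2 are all 1, so H_1 ≅ 0.
  H_2: rank ker ∂_2 − rank ∂_3 = (10 − 6) − 4 = 0, and the invariant factors of ∂_3 are all 1, so H_2 ≅ 0.
  H_3: rank ker ∂_3 − rank ∂_4 = (5 − 4) − 0 = 1, and there is no ∂_4, so H_3 ≅ Z.

(K is a triangulation of the 3-sphere S^3.)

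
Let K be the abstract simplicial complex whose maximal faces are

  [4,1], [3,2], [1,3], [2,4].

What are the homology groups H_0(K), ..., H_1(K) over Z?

We work with the vertex ordering 1 < 2 < 3 < 4. The simplices of K, each written with vertices in increasing order, are:

  0-simplices (4): [1], [2], [3], [4]
  1-simplices (4): [1,3], [1,4], [2,3], [2,4]

so the chain groups are C_0 ≅ Z^4, C_1 ≅ Z^4.

Boundary ∂_1: C_1 → C_0 sends each edge [p,q] (with p < q) to q − p. For instance
  ∂[1,4] = [4] − [1].
As a 4×4 matrix over Z this has rank 3, with invariant factors (1,1,1).

Now H_k = ker ∂_k / im ∂_{k+1}, so:

  H_0: rank C_0 − rank ∂_1 = 4 − 3 = 1, and the invariant factors of ∂_1 are all 1, so H_0 ≅ Z.
  H_1: rank ker ∂_1 − rank ∂_2 = (4 − 3) − 0 = 1, and there is no ∂_2, so H_1 ≅ Z.

H_0 = Z,  H_1 = Z.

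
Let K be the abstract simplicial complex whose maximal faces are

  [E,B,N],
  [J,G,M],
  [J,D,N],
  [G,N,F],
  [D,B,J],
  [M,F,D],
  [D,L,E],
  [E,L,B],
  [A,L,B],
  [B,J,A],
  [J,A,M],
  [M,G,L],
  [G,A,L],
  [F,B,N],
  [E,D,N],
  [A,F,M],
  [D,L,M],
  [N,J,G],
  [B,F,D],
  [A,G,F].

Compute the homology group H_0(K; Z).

H_0 ≅ Z.

Fix the vertex order A < B < D < E < F < G < J < L < M < N and write every simplex with vertices in increasing order. Then dim K = 2 and the simplices of K are:

  0-simplices (10): A, B, D, E, F, G, J, L, M, N
  1-simplices (30): AB, AF, AG, AJ, AL, AM, BD, BE, BF, BJ, BL, BN, DE, DF, DJ, DL, DM, DN, EL, EN, FG, FM, FN, GJ, GL, GM, GN, JM, JN, LM
  2-simplices (20): ABJ, ABL, AFG, AFM, AGL, AJM, BDF, BDJ, BEL, BEN, BFN, DEL, DEN, DFM, DJN, DLM, FGN, GJM, GJN, GLM

giving chain groups C_0 ≅ Z^10, C_1 ≅ Z^30, C_2 ≅ Z^20.

The boundary map ∂_1: C_1 → C_0 sends each edge [p,q] (with p < q) to q − p.
This gives a 10×30 integer matrix of rank 9; reducing to Smith normal form yields diagonal entries (1,1,1,1,1,1,1,1,1).

The boundary map ∂_2: C_2 → C_1 maps a triangle to the signed sum of its edges. For instance
  ∂ABJ = BJ − AJ + AB,
  ∂DJN = JN − DN + DJ.
The 30×20 boundary matrix has rank 20 and Smith normal form diag(1,1,1,1,1,1,1,1,1,1,1,1,1,1,1,1,1,1,1,2).

Now H_k = ker ∂_k / im ∂_{k+1}, so:

  H_0: rank C_0 − rank ∂_1 = 10 − 9 = 1, and the invariant factors of ∂_1 are all 1, so H_0 ≅ Z.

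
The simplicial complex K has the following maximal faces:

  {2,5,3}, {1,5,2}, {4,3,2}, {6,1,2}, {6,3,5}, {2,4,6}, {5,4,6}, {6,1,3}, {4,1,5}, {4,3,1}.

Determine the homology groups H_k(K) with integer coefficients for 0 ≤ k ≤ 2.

H_0 = Z,  H_1 = Z/2,  H_2 = 0.

Take the total order 1 < 2 < 3 < 4 < 5 < 6 on the vertex set. Then K (dimension 2) consists of the simplices:

  0-simplices (6): [1], [2], [3], [4], [5], [6]
  1-simplices (15): [1,2], [1,3], [1,4], [1,5], [1,6], [2,3], [2,4], [2,5], [2,6], [3,4], [3,5], [3,6], [4,5], [4,6], [5,6]
  2-simplices (10): [1,2,5], [1,2,6], [1,3,4], [1,3,6], [1,4,5], [2,3,4], [2,3,5], [2,4,6], [3,5,6], [4,5,6]

Hence C_0 ≅ Z^6, C_1 ≅ Z^15, C_2 ≅ Z^10.

∂_1: C_1 → C_0 sends each edge [p,q] (with p < q) to q − p.
The 6×15 boundary matrix has rank 5 and Smith normal form diag(1,1,1,1,1).

The boundary map ∂_2: C_2 → C_1 sends each 2-simplex [p,q,r] to [q,r] − [p,r] + [p,q]. For instance
  ∂[1,3,4] = [3,4] − [1,4] + [1,3],
  ∂[2,4,6] = [4,6] − [2,6] + [2,4].
As a 15×10 matrix over Z this has rank 10, with invariant factors (1,1,1,1,1,1,1,1,1,2).

Reading off H_k = ker ∂_k / im ∂_{k+1}:

  H_0: rank C_0 − rank ∂_1 = 6 − 5 = 1, and the invariant factors of ∂_1 are all 1, so H_0 = Z.
  H_1: rank ker ∂_1 − rank ∂_2 = (15 − 5) − 10 = 0, and ∂_2 has invariant factor 2 > 1, so H_1 = Z/2.
  H_2: rank ker ∂_2 − rank ∂_3 = (10 − 10) − 0 = 0, and there is no ∂_3, so H_2 = 0.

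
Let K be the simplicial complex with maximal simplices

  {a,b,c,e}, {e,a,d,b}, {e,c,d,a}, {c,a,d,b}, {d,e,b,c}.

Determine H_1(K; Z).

K has 5 vertices, 10 edges, 10 triangles, 5 3-simplices.
rank ∂_1 = 4, rank ∂_2 = 6 ⇒ b_1 = 10 − 4 − 6 = 0; all invariant factors of ∂_2 are 1 so no torsion. So H_1 ≅ 0.

H_1 ≅ 0.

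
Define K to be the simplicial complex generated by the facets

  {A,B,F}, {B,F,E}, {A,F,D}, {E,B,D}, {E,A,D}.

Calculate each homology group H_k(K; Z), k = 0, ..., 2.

Take the total order A < B < D < E < F on the vertex set. Then K (dimension 2) consists of the simplices:

  0-simplices (5): A, B, D, E, F
  1-simplices (10): AB, AD, AE, AF, BD, BE, BF, DE, DF, EF
  2-simplices (5): ABF, ADE, ADF, BDE, BEF

Hence C_0 ≅ Z^5, C_1 ≅ Z^10, C_2 ≅ Z^5.

The boundary map ∂_1: C_1 → C_0 sends each edge [p,q] (with p < q) to q − p. For instance
  ∂AF = F − A.
As a 5×10 matrix over Z this has rank 4, with invariant factors (1,1,1,1).

∂_2: C_2 → C_1 sends each 2-simplex [p,q,r] to [q,r] − [p,r] + [p,q]. For instance
  ∂BEF = EF − BF + BE,
  ∂ABF = BF − AF + AB.
The resulting 10×5 matrix has rank 5, and its Smith normal form has invariant factors (1,1,1,1,1).

Reading off H_k = ker ∂_k / im ∂_{k+1}:

  H_0: rank C_0 − rank ∂_1 = 5 − 4 = 1, and the invariant factors of ∂_1 are all 1, so H_0 ≅ Z.
  H_1: rank ker ∂_1 − rank ∂_2 = (10 − 4) − 5 = 1, and the invariant factors of ∂_2 are all 1, so H_1 ≅ Z.
  H_2: rank ker ∂_2 − rank ∂_3 = (5 − 5) − 0 = 0, and there is no ∂_3, so H_2 ≅ 0.

H_0 = Z,  H_1 = Z,  H_2 = 0.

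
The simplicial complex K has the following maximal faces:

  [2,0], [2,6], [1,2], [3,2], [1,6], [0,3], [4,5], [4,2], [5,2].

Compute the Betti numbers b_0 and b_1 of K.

b_0 = 1, b_1 = 3.

Fix the vertex order 0 < 1 < 2 < 3 < 4 < 5 < 6 and write every simplex with vertices in increasing order. Then dim K = 1 and the simplices of K are:

  0-simplices (7): [0], [1], [2], [3], [4], [5], [6]
  1-simplices (9): [0,2], [0,3], [1,2], [1,6], [2,3], [2,4], [2,5], [2,6], [4,5]

Hence C_0 ≅ Z^7, C_1 ≅ Z^9.

∂_1: C_1 → C_0 sends each edge [p,q] (with p < q) to q − p. For instance
  ∂[1,6] = [6] − [1].
The resulting 7×9 matrix has rank 6, and its Smith normal form has invariant factors (1,1,1,1,1,1).

Reading off H_k = ker ∂_k / im ∂_{k+1}:

  H_0: rank C_0 − rank ∂_1 = 7 − 6 = 1, and the invariant factors of ∂_1 are all 1, so H_0 ≅ Z.
  H_1: rank ker ∂_1 − rank ∂_2 = (9 − 6) − 0 = 3, and there is no ∂_2, so H_1 ≅ Z^3.

Hence the Betti numbers are b_0 = 1, b_1 = 3.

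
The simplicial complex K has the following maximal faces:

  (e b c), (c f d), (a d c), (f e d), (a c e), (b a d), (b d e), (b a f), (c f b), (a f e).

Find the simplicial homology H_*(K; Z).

Fix the vertex order a < b < c < d < e < f and write every simplex with vertices in increasing order. Then dim K = 2 and the simplices of K are:

  0-simplices (6): a, b, c, d, e, f
  1-simplices (15): ab, ac, ad, ae, af, bc, bd, be, bf, cd, ce, cf, de, df, ef
  2-simplices (10): abd, abf, acd, ace, aef, bce, bcf, bde, cdf, def

Hence C_0 ≅ Z^6, C_1 ≅ Z^15, C_2 ≅ Z^10.

Boundary ∂_1: C_1 → C_0 is given by ∂[p,q] = [q] − [p].
As a 6×15 matrix over Z this has rank 5, with invariant factors (1,1,1,1,1).

Boundary ∂_2: C_2 → C_1 sends each 2-simplex [p,q,r] to [q,r] − [p,r] + [p,q]. For instance
  ∂abf = bf − af + ab,
  ∂bce = ce − be + bc.
The resulting 15×10 matrix has rank 10, and its Smith normal form has invariant factors (1,1,1,1,1,1,1,1,1,2).

Reading off H_k = ker ∂_k / im ∂_{k+1}:

  H_0: rank C_0 − rank ∂_1 = 6 − 5 = 1, and the invariant factors of ∂_1 are all 1, so H_0 = Z.
  H_1: rank ker ∂_1 − rank ∂_2 = (15 − 5) − 10 = 0, and ∂_2 has invariant factor 2 > 1, so H_1 = Z/2Z.
  H_2: rank ker ∂_2 − rank ∂_3 = (10 − 10) − 0 = 0, and there is no ∂_3, so H_2 = 0.

H_0 ≅ Z,  H_1 ≅ Z/2Z,  H_2 = 0.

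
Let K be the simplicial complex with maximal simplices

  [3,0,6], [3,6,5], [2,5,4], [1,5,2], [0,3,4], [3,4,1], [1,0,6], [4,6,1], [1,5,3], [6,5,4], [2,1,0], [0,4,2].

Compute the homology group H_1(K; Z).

H_1 = Z/2.

Order the vertices as 0 < 1 < 2 < 3 < 4 < 5 < 6. Listing each simplex with vertices in this order, K has dimension 2 with simplices:

  0-simplices (7): [0], [1], [2], [3], [4], [5], [6]
  1-simplices (18): [0,1], [0,2], [0,3], [0,4], [0,6], [1,2], [1,3], [1,4], [1,5], [1,6], [2,4], [2,5], [3,4], [3,5], [3,6], [4,5], [4,6], [5,6]
  2-simplices (12): [0,1,2], [0,1,6], [0,2,4], [0,3,4], [0,3,6], [1,2,5], [1,3,4], [1,3,5], [1,4,6], [2,4,5], [3,5,6], [4,5,6]

giving chain groups C_0 ≅ Z^7, C_1 ≅ Z^18, C_2 ≅ Z^12.

Boundary ∂_1: C_1 → C_0 is given by ∂[p,q] = [q] − [p].
The 7×18 boundary matrix has rank 6 and Smith normal form diag(1,1,1,1,1,1).

∂_2: C_2 → C_1 acts by ∂[p,q,r] = [q,r] − [p,r] + [p,q]. For instance
  ∂[0,2,4] = [2,4] − [0,4] + [0,2],
  ∂[1,4,6] = [4,6] − [1,6] + [1,4].
The resulting 18×12 matrix has rank 12, and its Smith normal form has invariant factors (1,1,1,1,1,1,1,1,1,1,1,2).

From H_k ≅ ker(∂_k) / im(∂_{k+1}) we obtain:

  H_1: rank ker ∂_1 − rank ∂_2 = (18 − 6) − 12 = 0, and ∂_2 has invariant factor 2 > 1, so H_1 = Z/2.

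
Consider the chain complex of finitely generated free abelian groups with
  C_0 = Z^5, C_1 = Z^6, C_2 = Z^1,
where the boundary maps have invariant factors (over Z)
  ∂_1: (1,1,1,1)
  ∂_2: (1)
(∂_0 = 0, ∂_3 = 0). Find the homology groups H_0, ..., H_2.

H_0: b_0 = 5 − 0 − 4 = 1; torsion from ∂_1 factors > 1: none. So H_0 ≅ Z.
H_1: b_1 = 6 − 4 − 1 = 1; torsion from ∂_2 factors > 1: none. So H_1 ≅ Z.
H_2: b_2 = 1 − 1 − 0 = 0; torsion from ∂_3 factors > 1: none. So H_2 ≅ 0.

H_0 ≅ Z,  H_1 ≅ Z,  H_2 = 0.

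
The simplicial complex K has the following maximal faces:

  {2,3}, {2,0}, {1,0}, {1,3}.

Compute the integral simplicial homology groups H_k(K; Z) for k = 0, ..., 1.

We work with the vertex ordering 0 < 1 < 2 < 3. The simplices of K, each written with vertices in increasing order, are:

  0-simplices (4): [0], [1], [2], [3]
  1-simplices (4): [0,1], [0,2], [1,3], [2,3]

so the chain groups are C_0 ≅ Z^4, C_1 ≅ Z^4.

∂_1: C_1 → C_0 maps an edge to its endpoints' difference, ∂[p,q] = q − p.
The 4×4 boundary matrix has rank 3 and Smith normal form diag(1,1,1).

From H_k ≅ ker(∂_k) / im(∂_{k+1}) we obtain:

  H_0: rank C_0 − rank ∂_1 = 4 − 3 = 1, and the invariant factors of ∂_1 are all 1, so H_0 ≅ Z.
  H_1: rank ker ∂_1 − rank ∂_2 = (4 − 3) − 0 = 1, and there is no ∂_2, so H_1 ≅ Z.

As a check, the Euler characteristic is 4 − 4 = 0, which agrees with 1 − 1 = 0.

H_0 = Z,  H_1 = Z.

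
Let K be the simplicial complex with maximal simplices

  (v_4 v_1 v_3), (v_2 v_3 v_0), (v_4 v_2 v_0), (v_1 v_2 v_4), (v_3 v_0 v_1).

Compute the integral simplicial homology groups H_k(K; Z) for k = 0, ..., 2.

H_0 ≅ Z,  H_1 ≅ Z,  H_2 = 0.

We work with the vertex ordering v_0 < v_1 < v_2 < v_3 < v_4. The simplices of K, each written with vertices in increasing order, are:

  0-simplices (5): [v_0], [v_1], [v_2], [v_3], [v_4]
  1-simplices (10): [v_0,v_1], [v_0,v_2], [v_0,v_3], [v_0,v_4], [v_1,v_2], [v_1,v_3], [v_1,v_4], [v_2,v_3], [v_2,v_4], [v_3,v_4]
  2-simplices (5): [v_0,v_1,v_3], [v_0,v_2,v_3], [v_0,v_2,v_4], [v_1,v_2,v_4], [v_1,v_3,v_4]

so the chain groups are C_0 ≅ Z^5, C_1 ≅ Z^10, C_2 ≅ Z^5.

∂_1: C_1 → C_0 maps an edge to its endpoints' difference, ∂[p,q] = q − p.
This gives a 5×10 integer matrix of rank 4; reducing to Smith normal form yields diagonal entries (1,1,1,1).

The boundary map ∂_2: C_2 → C_1 sends each 2-simplex [p,q,r] to [q,r] − [p,r] + [p,q]. For instance
  ∂[v_1,v_2,v_4] = [v_2,v_4] − [v_1,v_4] + [v_1,v_2],
  ∂[v_0,v_2,v_3] = [v_2,v_3] − [v_0,v_3] + [v_0,v_2].
This gives a 10×5 integer matrix of rank 5; reducing to Smith normal form yields diagonal entries (1,1,1,1,1).

From H_k ≅ ker(∂_k) / im(∂_{k+1}) we obtain:

  H_0: rank C_0 − rank ∂_1 = 5 − 4 = 1, and the invariant factors of ∂_1 are all 1, so H_0 ≅ Z.
  H_1: rank ker ∂_1 − rank ∂_2 = (10 − 4) − 5 = 1, and the invariant factors of ∂_2 are all 1, so H_1 ≅ Z.
  H_2: rank ker ∂_2 − rank ∂_3 = (5 − 5) − 0 = 0, and there is no ∂_3, so H_2 ≅ 0.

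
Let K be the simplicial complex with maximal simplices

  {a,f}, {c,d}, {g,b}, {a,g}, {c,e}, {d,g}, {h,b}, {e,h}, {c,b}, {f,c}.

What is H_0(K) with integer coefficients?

Take the total order a < b < c < d < e < f < g < h on the vertex set. Then K (dimension 1) consists of the simplices:

  0-simplices (8): a, b, c, d, e, f, g, h
  1-simplices (10): af, ag, bc, bg, bh, cd, ce, cf, dg, eh

giving chain groups C_0 ≅ Z^8, C_1 ≅ Z^10.

Boundary ∂_1: C_1 → C_0 sends each edge [p,q] (with p < q) to q − p. For instance
  ∂ce = e − c.
As a 8×10 matrix over Z this has rank 7, with invariant factors (1,1,1,1,1,1,1).

Reading off H_k = ker ∂_k / im ∂_{k+1}:

  H_0: rank C_0 − rank ∂_1 = 8 − 7 = 1, and the invariant factors of ∂_1 are all 1, so H_0 ≅ Z.

H_0 ≅ Z.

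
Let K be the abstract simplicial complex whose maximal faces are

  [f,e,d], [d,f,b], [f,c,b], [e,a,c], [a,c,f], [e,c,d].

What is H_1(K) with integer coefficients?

H_1 = Z.

Take the total order a < b < c < d < e < f on the vertex set. Then K (dimension 2) consists of the simplices:

  0-simplices (6): a, b, c, d, e, f
  1-simplices (12): ac, ae, af, bc, bd, bf, cd, ce, cf, de, df, ef
  2-simplices (6): ace, acf, bcf, bdf, cde, def

Hence C_0 ≅ Z^6, C_1 ≅ Z^12, C_2 ≅ Z^6.

The boundary map ∂_1: C_1 → C_0 is given by ∂[p,q] = [q] − [p]. For instance
  ∂ae = e − a.
The 6×12 boundary matrix has rank 5 and Smith normal form diag(1,1,1,1,1).

The boundary map ∂_2: C_2 → C_1 maps a triangle to the signed sum of its edges. For instance
  ∂cde = de − ce + cd,
  ∂bcf = cf − bf + bc.
The 12×6 boundary matrix has rank 6 and Smith normal form diag(1,1,1,1,1,1).

Now H_k = ker ∂_k / im ∂_{k+1}, so:

  H_1: rank ker ∂_1 − rank ∂_2 = (12 − 5) − 6 = 1, and the invariant factors of ∂_2 are all 1, so H_1 = Z.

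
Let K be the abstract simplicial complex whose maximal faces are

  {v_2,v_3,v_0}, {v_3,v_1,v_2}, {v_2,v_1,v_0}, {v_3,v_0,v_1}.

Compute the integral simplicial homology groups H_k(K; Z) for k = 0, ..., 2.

H_0 ≅ Z,  H_1 = 0,  H_2 ≅ Z.

We work with the vertex ordering v_0 < v_1 < v_2 < v_3. The simplices of K, each written with vertices in increasing order, are:

  0-simplices (4): [v_0], [v_1], [v_2], [v_3]
  1-simplices (6): [v_0,v_1], [v_0,v_2], [v_0,v_3], [v_1,v_2], [v_1,v_3], [v_2,v_3]
  2-simplices (4): [v_0,v_1,v_2], [v_0,v_1,v_3], [v_0,v_2,v_3], [v_1,v_2,v_3]

Hence C_0 ≅ Z^4, C_1 ≅ Z^6, C_2 ≅ Z^4.

The boundary map ∂_1: C_1 → C_0 is given by ∂[p,q] = [q] − [p]. For instance
  ∂[v_0,v_3] = [v_3] − [v_0].
As a 4×6 matrix over Z this has rank 3, with invariant factors (1,1,1).

Boundary ∂_2: C_2 → C_1 sends each 2-simplex [p,q,r] to [q,r] − [p,r] + [p,q]. For instance
  ∂[v_0,v_1,v_2] = [v_1,v_2] − [v_0,v_2] + [v_0,v_1],
  ∂[v_1,v_2,v_3] = [v_2,v_3] − [v_1,v_3] + [v_1,v_2].
This gives a 6×4 integer matrix of rank 3; reducing to Smith normal form yields diagonal entries (1,1,1).

From H_k ≅ ker(∂_k) / im(∂_{k+1}) we obtain:

  H_0: rank C_0 − rank ∂_1 = 4 − 3 = 1, and the invariant factors of ∂_1 are all 1, so H_0 ≅ Z.
  H_1: rank ker ∂_1 − rank ∂_2 = (6 − 3) − 3 = 0, and the invariant factors of ∂_2 are all 1, so H_1 ≅ 0.
  H_2: rank ker ∂_2 − rank ∂_3 = (4 − 3) − 0 = 1, and there is no ∂_3, so H_2 ≅ Z.

(K is a triangulation of the 2-sphere S^2.)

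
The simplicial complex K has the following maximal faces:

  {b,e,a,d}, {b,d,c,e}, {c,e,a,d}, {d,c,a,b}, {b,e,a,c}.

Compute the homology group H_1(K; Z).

H_1 = 0.

We work with the vertex ordering a < b < c < d < e. The simplices of K, each written with vertices in increasing order, are:

  0-simplices (5): a, b, c, d, e
  1-simplices (10): ab, ac, ad, ae, bc, bd, be, cd, ce, de
  2-simplices (10): abc, abd, abe, acd, ace, ade, bcd, bce, bde, cde
  3-simplices (5): abcd, abce, abde, acde, bcde

Hence C_0 ≅ Z^5, C_1 ≅ Z^10, C_2 ≅ Z^10, C_3 ≅ Z^5.

∂_1: C_1 → C_0 is given by ∂[p,q] = [q] − [p]. For instance
  ∂ac = c − a.
This gives a 5×10 integer matrix of rank 4; reducing to Smith normal form yields diagonal entries (1,1,1,1).

Boundary ∂_2: C_2 → C_1 maps a triangle to the signed sum of its edges. For instance
  ∂ace = ce − ae + ac,
  ∂abd = bd − ad + ab.
The resulting 10×10 matrix has rank 6, and its Smith normal form has invariant factors (1,1,1,1,1,1).

Boundary ∂_3: C_3 → C_2 sends each 3-simplex σ to the alternating sum Σ_i (−1)^i (σ with its i-th vertex removed). For instance
  ∂acde = cde − ade + ace − acd,
  ∂abce = bce − ace + abe − abc.
This gives a 10×5 integer matrix of rank 4; reducing to Smith normal form yields diagonal entries (1,1,1,1).

Reading off H_k = ker ∂_k / im ∂_{k+1}:

  H_1: rank ker ∂_1 − rank ∂_2 = (10 − 4) − 6 = 0, and the invariant factors of ∂_2 are all 1, so H_1 ≅ 0.

(K is a triangulation of the 3-sphere S^3.)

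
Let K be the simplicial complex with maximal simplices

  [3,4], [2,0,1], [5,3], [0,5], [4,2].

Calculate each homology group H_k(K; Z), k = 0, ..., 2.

K has 6 vertices, 7 edges, 1 triangle.
rank ∂_0 = 0, rank ∂_1 = 5 ⇒ b_0 = 6 − 0 − 5 = 1; all invariant factors of ∂_1 are 1 so no torsion. So H_0 ≅ Z.
rank ∂_1 = 5, rank ∂_2 = 1 ⇒ b_1 = 7 − 5 − 1 = 1; all invariant factors of ∂_2 are 1 so no torsion. So H_1 ≅ Z.
rank ∂_2 = 1, rank ∂_3 = 0 ⇒ b_2 = 1 − 1 − 0 = 0. So H_2 ≅ 0.

H_0 = Z,  H_1 = Z,  H_2 = 0.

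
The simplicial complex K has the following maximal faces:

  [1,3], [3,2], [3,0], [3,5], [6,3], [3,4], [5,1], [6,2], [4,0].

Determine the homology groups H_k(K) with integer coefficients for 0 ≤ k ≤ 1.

We work with the vertex ordering 0 < 1 < 2 < 3 < 4 < 5 < 6. The simplices of K, each written with vertices in increasing order, are:

  0-simplices (7): [0], [1], [2], [3], [4], [5], [6]
  1-simplices (9): [0,3], [0,4], [1,3], [1,5], [2,3], [2,6], [3,4], [3,5], [3,6]

Hence C_0 ≅ Z^7, C_1 ≅ Z^9.

Boundary ∂_1: C_1 → C_0 is given by ∂[p,q] = [q] − [p]. For instance
  ∂[2,3] = [3] − [2].
As a 7×9 matrix over Z this has rank 6, with invariant factors (1,1,1,1,1,1).

Computing H_k = (kernel of ∂_k) / (image of ∂_{k+1}):

  H_0: rank C_0 − rank ∂_1 = 7 − 6 = 1, and the invariant factors of ∂_1 are all 1, so H_0 = Z.
  H_1: rank ker ∂_1 − rank ∂_2 = (9 − 6) − 0 = 3, and there is no ∂_2, so H_1 = Z^3.

H_0 = Z,  H_1 = Z^3.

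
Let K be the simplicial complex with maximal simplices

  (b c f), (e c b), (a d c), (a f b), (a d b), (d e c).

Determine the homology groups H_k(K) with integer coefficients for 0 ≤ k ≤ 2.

H_0 = Z,  H_1 = Z,  H_2 = 0.

We work with the vertex ordering a < b < c < d < e < f. The simplices of K, each written with vertices in increasing order, are:

  0-simplices (6): a, b, c, d, e, f
  1-simplices (12): ab, ac, ad, af, bc, bd, be, bf, cd, ce, cf, de
  2-simplices (6): abd, abf, acd, bce, bcf, cde

Hence C_0 ≅ Z^6, C_1 ≅ Z^12, C_2 ≅ Z^6.

Boundary ∂_1: C_1 → C_0 maps an edge to its endpoints' difference, ∂[p,q] = q − p.
This gives a 6×12 integer matrix of rank 5; reducing to Smith normal form yields diagonal entries (1,1,1,1,1).

Boundary ∂_2: C_2 → C_1 sends each 2-simplex [p,q,r] to [q,r] − [p,r] + [p,q]. For instance
  ∂bcf = cf − bf + bc,
  ∂abd = bd − ad + ab.
The resulting 12×6 matrix has rank 6, and its Smith normal form has invariant factors (1,1,1,1,1,1).

Computing H_k = (kernel of ∂_k) / (image of ∂_{k+1}):

  H_0: rank C_0 − rank ∂_1 = 6 − 5 = 1, and the invariant factors of ∂_1 are all 1, so H_0 = Z.
  H_1: rank ker ∂_1 − rank ∂_2 = (12 − 5) − 6 = 1, and the invariant factors of ∂_2 are all 1, so H_1 = Z.
  H_2: rank ker ∂_2 − rank ∂_3 = (6 − 6) − 0 = 0, and there is no ∂_3, so H_2 = 0.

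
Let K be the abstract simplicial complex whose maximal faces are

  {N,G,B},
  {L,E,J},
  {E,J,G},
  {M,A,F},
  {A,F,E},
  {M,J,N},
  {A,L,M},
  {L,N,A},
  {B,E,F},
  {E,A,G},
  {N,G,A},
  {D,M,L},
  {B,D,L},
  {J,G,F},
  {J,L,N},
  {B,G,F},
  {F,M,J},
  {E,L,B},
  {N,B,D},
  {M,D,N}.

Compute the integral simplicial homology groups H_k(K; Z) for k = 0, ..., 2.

H_0 ≅ Z,  H_1 ≅ Z ⊕ Z/2,  H_2 = 0.

Take the total order A < B < D < E < F < G < J < L < M < N on the vertex set. Then K (dimension 2) consists of the simplices:

  0-simplices (10): A, B, D, E, F, G, J, L, M, N
  1-simplices (30): AE, AF, AG, AL, AM, AN, BD, BE, BF, BG, BL, BN, DL, DM, DN, EF, EG, EJ, EL, FG, FJ, FM, GJ, GN, JL, JM, JN, LM, LN, MN
  2-simplices (20): AEF, AEG, AFM, AGN, ALM, ALN, BDL, BDN, BEF, BEL, BFG, BGN, DLM, DMN, EGJ, EJL, FGJ, FJM, JLN, JMN

Hence C_0 ≅ Z^10, C_1 ≅ Z^30, C_2 ≅ Z^20.

The boundary map ∂_1: C_1 → C_0 sends each edge [p,q] (with p < q) to q − p. For instance
  ∂AE = E − A.
The 10×30 boundary matrix has rank 9 and Smith normal form diag(1,1,1,1,1,1,1,1,1).

Boundary ∂_2: C_2 → C_1 maps a triangle to the signed sum of its edges. For instance
  ∂BGN = GN − BN + BG,
  ∂BFG = FG − BG + BF.
This gives a 30×20 integer matrix of rank 20; reducing to Smith normal form yields diagonal entries (1,1,1,1,1,1,1,1,1,1,1,1,1,1,1,1,1,1,1,2).

Now H_k = ker ∂_k / im ∂_{k+1}, so:

  H_0: rank C_0 − rank ∂_1 = 10 − 9 = 1, and the invariant factors of ∂_1 are all 1, so H_0 = Z.
  H_1: rank ker ∂_1 − rank ∂_2 = (30 − 9) − 20 = 1, and ∂_2 has invariant factor 2 > 1, so H_1 = Z ⊕ Z/2.
  H_2: rank ker ∂_2 − rank ∂_3 = (20 − 20) − 0 = 0, and there is no ∂_3, so H_2 = 0.

As a check, the Euler characteristic is 10 − 30 + 20 = 0, which agrees with 1 − 1 + 0 = 0.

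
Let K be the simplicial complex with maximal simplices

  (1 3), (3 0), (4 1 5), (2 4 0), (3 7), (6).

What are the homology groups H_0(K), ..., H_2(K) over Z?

Fix the vertex order 0 < 1 < 2 < 3 < 4 < 5 < 6 < 7 and write every simplex with vertices in increasing order. Then dim K = 2 and the simplices of K are:

  0-simplices (8): [0], [1], [2], [3], [4], [5], [6], [7]
  1-simplices (9): [0,2], [0,3], [0,4], [1,3], [1,4], [1,5], [2,4], [3,7], [4,5]
  2-simplices (2): [0,2,4], [1,4,5]

giving chain groups C_0 ≅ Z^8, C_1 ≅ Z^9, C_2 ≅ Z^2.

∂_1: C_1 → C_0 maps an edge to its endpoints' difference, ∂[p,q] = q − p. For instance
  ∂[0,3] = [3] − [0].
This gives a 8×9 integer matrix of rank 6; reducing to Smith normal form yields diagonal entries (1,1,1,1,1,1).

∂_2: C_2 → C_1 acts by ∂[p,q,r] = [q,r] − [p,r] + [p,q]. For instance
  ∂[0,2,4] = [2,4] − [0,4] + [0,2],
  ∂[1,4,5] = [4,5] − [1,5] + [1,4].
This gives a 9×2 integer matrix of rank 2; reducing to Smith normal form yields diagonal entries (1,1).

Now H_k = ker ∂_k / im ∂_{k+1}, so:

  H_0: rank C_0 − rank ∂_1 = 8 − 6 = 2, and the invariant factors of ∂_1 are all 1, so H_0 ≅ Z^2.
  H_1: rank ker ∂_1 − rank ∂_2 = (9 − 6) − 2 = 1, and the invariant factors of ∂_2 are all 1, so H_1 ≅ Z.
  H_2: rank ker ∂_2 − rank ∂_3 = (2 − 2) − 0 = 0, and there is no ∂_3, so H_2 ≅ 0.

As a check, the Euler characteristic is 8 − 9 + 2 = 1, which agrees with 2 − 1 + 0 = 1.

H_0 = Z^2,  H_1 = Z,  H_2 = 0.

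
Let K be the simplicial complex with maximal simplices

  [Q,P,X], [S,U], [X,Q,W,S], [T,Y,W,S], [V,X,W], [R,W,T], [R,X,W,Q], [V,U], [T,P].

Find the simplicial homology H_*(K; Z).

Fix the vertex order P < Q < R < S < T < U < V < W < X < Y and write every simplex with vertices in increasing order. Then dim K = 3 and the simplices of K are:

  0-simplices (10): P, Q, R, S, T, U, V, W, X, Y
  1-simplices (22): PQ, PT, PX, QR, QS, QW, QX, RT, RW, RX, ST, SU, SW, SX, SY, TW, TY, UV, VW, VX, WX, WY
  2-simplices (14): PQX, QRW, QRX, QSW, QSX, QWX, RTW, RWX, STW, STY, SWX, SWY, TWY, VWX
  3-simplices (3): QRWX, QSWX, STWY

giving chain groups C_0 ≅ Z^10, C_1 ≅ Z^22, C_2 ≅ Z^14, C_3 ≅ Z^3.

Boundary ∂_1: C_1 → C_0 is given by ∂[p,q] = [q] − [p].
This gives a 10×22 integer matrix of rank 9; reducing to Smith normal form yields diagonal entries (1,1,1,1,1,1,1,1,1).

The boundary map ∂_2: C_2 → C_1 acts by ∂[p,q,r] = [q,r] − [p,r] + [p,q]. For instance
  ∂STW = TW − SW + ST,
  ∂SWX = WX − SX + SW.
The resulting 22×14 matrix has rank 11, and its Smith normal form has invariant factors (1,1,1,1,1,1,1,1,1,1,1).

∂_3: C_3 → C_2 sends each 3-simplex σ to the alternating sum Σ_i (−1)^i (σ with its i-th vertex removed). For instance
  ∂STWY = TWY − SWY + STY − STW,
  ∂QRWX = RWX − QWX + QRX − QRW.
This gives a 14×3 integer matrix of rank 3; reducing to Smith normal form yields diagonal entries (1,1,1).

From H_k ≅ ker(∂_k) / im(∂_{k+1}) we obtain:

  H_0: rank C_0 − rank ∂_1 = 10 − 9 = 1, and the invariant factors of ∂_1 are all 1, so H_0 = Z.
  H_1: rank ker ∂_1 − rank ∂_2 = (22 − 9) − 11 = 2, and the invariant factors of ∂_2 are all 1, so H_1 = Z^2.
  H_2: rank ker ∂_2 − rank ∂_3 = (14 − 11) − 3 = 0, and the invariant factors of ∂_3 are all 1, so H_2 = 0.
  H_3: rank ker ∂_3 − rank ∂_4 = (3 − 3) − 0 = 0, and there is no ∂_4, so H_3 = 0.

H_0 = Z,  H_1 = Z^2,  H_2 = 0,  H_3 = 0.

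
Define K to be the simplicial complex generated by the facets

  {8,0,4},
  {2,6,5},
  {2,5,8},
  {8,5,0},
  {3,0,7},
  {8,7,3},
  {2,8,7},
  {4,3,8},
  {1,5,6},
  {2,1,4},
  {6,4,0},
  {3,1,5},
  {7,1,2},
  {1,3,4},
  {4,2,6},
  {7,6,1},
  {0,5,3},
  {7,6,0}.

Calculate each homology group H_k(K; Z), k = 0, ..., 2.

Take the total order 0 < 1 < 2 < 3 < 4 < 5 < 6 < 7 < 8 on the vertex set. Then K (dimension 2) consists of the simplices:

  0-simplices (9): [0], [1], [2], [3], [4], [5], [6], [7], [8]
  1-simplices (27): (27 of them)
  2-simplices (18): [0,3,5], [0,3,7], [0,4,6], [0,4,8], [0,5,8], [0,6,7], [1,2,4], [1,2,7], [1,3,4], [1,3,5], [1,5,6], [1,6,7], [2,4,6], [2,5,6], [2,5,8], [2,7,8], [3,4,8], [3,7,8]

Hence C_0 ≅ Z^9, C_1 ≅ Z^27, C_2 ≅ Z^18.

The boundary map ∂_1: C_1 → C_0 maps an edge to its endpoints' difference, ∂[p,q] = q − p. For instance
  ∂[1,2] = [2] − [1].
As a 9×27 matrix over Z this has rank 8, with invariant factors (1,1,1,1,1,1,1,1).

The boundary map ∂_2: C_2 → C_1 maps a triangle to the signed sum of its edges. For instance
  ∂[3,7,8] = [7,8] − [3,8] + [3,7],
  ∂[2,4,6] = [4,6] − [2,6] + [2,4].
As a 27×18 matrix over Z this has rank 18, with invariant factors (1,1,1,1,1,1,1,1,1,1,1,1,1,1,1,1,1,2).

From H_k ≅ ker(∂_k) / im(∂_{k+1}) we obtain:

  H_0: rank C_0 − rank ∂_1 = 9 − 8 = 1, and the invariant factors of ∂_1 are all 1, so H_0 ≅ Z.
  H_1: rank ker ∂_1 − rank ∂_2 = (27 − 8) − 18 = 1, and ∂_2 has invariant factor 2 > 1, so H_1 ≅ Z × Z/2.
  H_2: rank ker ∂_2 − rank ∂_3 = (18 − 18) − 0 = 0, and there is no ∂_3, so H_2 ≅ 0.

(K is a triangulation of the Klein bottle.)

H_0 ≅ Z,  H_1 ≅ Z × Z/2,  H_2 = 0.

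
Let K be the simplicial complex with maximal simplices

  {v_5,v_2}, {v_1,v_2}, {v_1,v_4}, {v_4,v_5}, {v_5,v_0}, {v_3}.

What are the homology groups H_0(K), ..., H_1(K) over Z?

K has 6 vertices, 5 edges.
rank ∂_0 = 0, rank ∂_1 = 4 ⇒ b_0 = 6 − 0 − 4 = 2; all invariant factors of ∂_1 are 1 so no torsion. So H_0 ≅ Z^2.
rank ∂_1 = 4, rank ∂_2 = 0 ⇒ b_1 = 5 − 4 − 0 = 1. So H_1 ≅ Z.

H_0 ≅ Z^2,  H_1 ≅ Z.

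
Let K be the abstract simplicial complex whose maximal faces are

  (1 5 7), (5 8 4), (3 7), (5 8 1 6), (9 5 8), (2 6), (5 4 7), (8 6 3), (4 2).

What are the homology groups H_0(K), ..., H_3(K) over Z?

Fix the vertex order 1 < 2 < 3 < 4 < 5 < 6 < 7 < 8 < 9 and write every simplex with vertices in increasing order. Then dim K = 3 and the simplices of K are:

  0-simplices (9): [1], [2], [3], [4], [5], [6], [7], [8], [9]
  1-simplices (18): [1,5], [1,6], [1,7], [1,8], [2,4], [2,6], [3,6], [3,7], [3,8], [4,5], [4,7], [4,8], [5,6], [5,7], [5,8], [5,9], [6,8], [8,9]
  2-simplices (9): [1,5,6], [1,5,7], [1,5,8], [1,6,8], [3,6,8], [4,5,7], [4,5,8], [5,6,8], [5,8,9]
  3-simplices (1): [1,5,6,8]

so the chain groups are C_0 ≅ Z^9, C_1 ≅ Z^18, C_2 ≅ Z^9, C_3 ≅ Z^1.

Boundary ∂_1: C_1 → C_0 sends each edge [p,q] (with p < q) to q − p. For instance
  ∂[5,7] = [7] − [5].
The resulting 9×18 matrix has rank 8, and its Smith normal form has invariant factors (1,1,1,1,1,1,1,1).

Boundary ∂_2: C_2 → C_1 maps a triangle to the signed sum of its edges. For instance
  ∂[1,5,6] = [5,6] − [1,6] + [1,5],
  ∂[4,5,8] = [5,8] − [4,8] + [4,5].
The 18×9 boundary matrix has rank 8 and Smith normal form diag(1,1,1,1,1,1,1,1).

Boundary ∂_3: C_3 → C_2 sends each 3-simplex σ to the alternating sum Σ_i (−1)^i (σ with its i-th vertex removed). For instance
  ∂[1,5,6,8] = [5,6,8] − [1,6,8] + [1,5,8] − [1,5,6].
The resulting 9×1 matrix has rank 1, and its Smith normal form has invariant factors (1).

Reading off H_k = ker ∂_k / im ∂_{k+1}:

  H_0: rank C_0 − rank ∂_1 = 9 − 8 = 1, and the invariant factors of ∂_1 are all 1, so H_0 = Z.
  H_1: rank ker ∂_1 − rank ∂_2 = (18 − 8) − 8 = 2, and the invariant factors of ∂_2 are all 1, so H_1 = Z^2.
  H_2: rank ker ∂_2 − rank ∂_3 = (9 − 8) − 1 = 0, and the invariant factors of ∂_3 are all 1, so H_2 = 0.
  H_3: rank ker ∂_3 − rank ∂_4 = (1 − 1) − 0 = 0, and there is no ∂_4, so H_3 = 0.

H_0 = Z,  H_1 = Z^2,  H_2 = 0,  H_3 = 0.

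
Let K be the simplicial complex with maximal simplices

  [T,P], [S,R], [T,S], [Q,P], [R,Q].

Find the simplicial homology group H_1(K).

We work with the vertex ordering P < Q < R < S < T. The simplices of K, each written with vertices in increasing order, are:

  0-simplices (5): P, Q, R, S, T
  1-simplices (5): PQ, PT, QR, RS, ST

so the chain groups are C_0 ≅ Z^5, C_1 ≅ Z^5.

The boundary map ∂_1: C_1 → C_0 maps an edge to its endpoints' difference, ∂[p,q] = q − p. For instance
  ∂QR = R − Q.
This gives a 5×5 integer matrix of rank 4; reducing to Smith normal form yields diagonal entries (1,1,1,1).

Now H_k = ker ∂_k / im ∂_{k+1}, so:

  H_1: rank ker ∂_1 − rank ∂_2 = (5 − 4) − 0 = 1, and there is no ∂_2, so H_1 = Z.

(K is a triangulation of the circle S^1.)

H_1 = Z.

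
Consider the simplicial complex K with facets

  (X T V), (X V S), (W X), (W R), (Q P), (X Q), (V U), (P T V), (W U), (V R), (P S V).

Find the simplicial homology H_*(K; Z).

H_0 = Z,  H_1 = Z^3,  H_2 = 0.

We work with the vertex ordering P < Q < R < S < T < U < V < W < X. The simplices of K, each written with vertices in increasing order, are:

  0-simplices (9): P, Q, R, S, T, U, V, W, X
  1-simplices (15): PQ, PS, PT, PV, QX, RV, RW, SV, SX, TV, TX, UV, UW, VX, WX
  2-simplices (4): PSV, PTV, SVX, TVX

Hence C_0 ≅ Z^9, C_1 ≅ Z^15, C_2 ≅ Z^4.

∂_1: C_1 → C_0 maps an edge to its endpoints' difference, ∂[p,q] = q − p. For instance
  ∂PV = V − P.
The 9×15 boundary matrix has rank 8 and Smith normal form diag(1,1,1,1,1,1,1,1).

Boundary ∂_2: C_2 → C_1 maps a triangle to the signed sum of its edges. For instance
  ∂TVX = VX − TX + TV,
  ∂PTV = TV − PV + PT.
The resulting 15×4 matrix has rank 4, and its Smith normal form has invariant factors (1,1,1,1).

Reading off H_k = ker ∂_k / im ∂_{k+1}:

  H_0: rank C_0 − rank ∂_1 = 9 − 8 = 1, and the invariant factors of ∂_1 are all 1, so H_0 ≅ Z.
  H_1: rank ker ∂_1 − rank ∂_2 = (15 − 8) − 4 = 3, and the invariant factors of ∂_2 are all 1, so H_1 ≅ Z^3.
  H_2: rank ker ∂_2 − rank ∂_3 = (4 − 4) − 0 = 0, and there is no ∂_3, so H_2 ≅ 0.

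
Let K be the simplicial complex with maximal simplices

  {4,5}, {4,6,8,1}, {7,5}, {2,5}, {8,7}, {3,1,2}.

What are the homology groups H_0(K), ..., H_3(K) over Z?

We work with the vertex ordering 1 < 2 < 3 < 4 < 5 < 6 < 7 < 8. The simplices of K, each written with vertices in increasing order, are:

  0-simplices (8): [1], [2], [3], [4], [5], [6], [7], [8]
  1-simplices (13): [1,2], [1,3], [1,4], [1,6], [1,8], [2,3], [2,5], [4,5], [4,6], [4,8], [5,7], [6,8], [7,8]
  2-simplices (5): [1,2,3], [1,4,6], [1,4,8], [1,6,8], [4,6,8]
  3-simplices (1): [1,4,6,8]

so the chain groups are C_0 ≅ Z^8, C_1 ≅ Z^13, C_2 ≅ Z^5, C_3 ≅ Z^1.

The boundary map ∂_1: C_1 → C_0 is given by ∂[p,q] = [q] − [p]. For instance
  ∂[4,5] = [5] − [4].
As a 8×13 matrix over Z this has rank 7, with invariant factors (1,1,1,1,1,1,1).

Boundary ∂_2: C_2 → C_1 acts by ∂[p,q,r] = [q,r] − [p,r] + [p,q]. For instance
  ∂[1,2,3] = [2,3] − [1,3] + [1,2],
  ∂[1,4,8] = [4,8] − [1,8] + [1,4].
The resulting 13×5 matrix has rank 4, and its Smith normal form has invariant factors (1,1,1,1).

The boundary map ∂_3: C_3 → C_2 sends each 3-simplex σ to the alternating sum Σ_i (−1)^i (σ with its i-th vertex removed). For instance
  ∂[1,4,6,8] = [4,6,8] − [1,6,8] + [1,4,8] − [1,4,6].
The resulting 5×1 matrix has rank 1, and its Smith normal form has invariant factors (1).

Computing H_k = (kernel of ∂_k) / (image of ∂_{k+1}):

  H_0: rank C_0 − rank ∂_1 = 8 − 7 = 1, and the invariant factors of ∂_1 are all 1, so H_0 ≅ Z.
  H_1: rank ker ∂_1 − rank ∂_2 = (13 − 7) − 4 = 2, and the invariant factors of ∂_2 are all 1, so H_1 ≅ Z^2.
  H_2: rank ker ∂_2 − rank ∂_3 = (5 − 4) − 1 = 0, and the invariant factors of ∂_3 are all 1, so H_2 ≅ 0.
  H_3: rank ker ∂_3 − rank ∂_4 = (1 − 1) − 0 = 0, and there is no ∂_4, so H_3 ≅ 0.

As a check, the Euler characteristic is 8 − 13 + 5 − 1 = -1, which agrees with 1 − 2 + 0 − 0 = -1.

H_0 = Z,  H_1 = Z^2,  H_2 = 0,  H_3 = 0.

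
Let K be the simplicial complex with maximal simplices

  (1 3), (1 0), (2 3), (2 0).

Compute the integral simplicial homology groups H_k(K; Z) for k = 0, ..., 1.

K has 4 vertices, 4 edges.
rank ∂_0 = 0, rank ∂_1 = 3 ⇒ b_0 = 4 − 0 − 3 = 1; all invariant factors of ∂_1 are 1 so no torsion. So H_0 = Z.
rank ∂_1 = 3, rank ∂_2 = 0 ⇒ b_1 = 4 − 3 − 0 = 1. So H_1 = Z.

H_0 = Z,  H_1 = Z.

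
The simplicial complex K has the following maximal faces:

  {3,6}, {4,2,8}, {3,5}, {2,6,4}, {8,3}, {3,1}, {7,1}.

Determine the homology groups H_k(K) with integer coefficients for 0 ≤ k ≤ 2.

Fix the vertex order 1 < 2 < 3 < 4 < 5 < 6 < 7 < 8 and write every simplex with vertices in increasing order. Then dim K = 2 and the simplices of K are:

  0-simplices (8): [1], [2], [3], [4], [5], [6], [7], [8]
  1-simplices (10): [1,3], [1,7], [2,4], [2,6], [2,8], [3,5], [3,6], [3,8], [4,6], [4,8]
  2-simplices (2): [2,4,6], [2,4,8]

so the chain groups are C_0 ≅ Z^8, C_1 ≅ Z^10, C_2 ≅ Z^2.

The boundary map ∂_1: C_1 → C_0 sends each edge [p,q] (with p < q) to q − p. For instance
  ∂[2,4] = [4] − [2].
As a 8×10 matrix over Z this has rank 7, with invariant factors (1,1,1,1,1,1,1).

The boundary map ∂_2: C_2 → C_1 acts by ∂[p,q,r] = [q,r] − [p,r] + [p,q]. For instance
  ∂[2,4,8] = [4,8] − [2,8] + [2,4],
  ∂[2,4,6] = [4,6] − [2,6] + [2,4].
The 10×2 boundary matrix has rank 2 and Smith normal form diag(1,1).

From H_k ≅ ker(∂_k) / im(∂_{k+1}) we obtain:

  H_0: rank C_0 − rank ∂_1 = 8 − 7 = 1, and the invariant factors of ∂_1 are all 1, so H_0 ≅ Z.
  H_1: rank ker ∂_1 − rank ∂_2 = (10 − 7) − 2 = 1, and the invariant factors of ∂_2 are all 1, so H_1 ≅ Z.
  H_2: rank ker ∂_2 − rank ∂_3 = (2 − 2) − 0 = 0, and there is no ∂_3, so H_2 ≅ 0.

H_0 = Z,  H_1 = Z,  H_2 = 0.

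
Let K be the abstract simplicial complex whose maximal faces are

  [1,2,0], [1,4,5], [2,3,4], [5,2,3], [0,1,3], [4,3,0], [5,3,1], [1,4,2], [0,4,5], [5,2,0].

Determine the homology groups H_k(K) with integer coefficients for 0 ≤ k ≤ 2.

K has 6 vertices, 15 edges, 10 triangles.
rank ∂_0 = 0, rank ∂_1 = 5 ⇒ b_0 = 6 − 0 − 5 = 1; all invariant factors of ∂_1 are 1 so no torsion. So H_0 = Z.
rank ∂_1 = 5, rank ∂_2 = 10 ⇒ b_1 = 15 − 5 − 10 = 0; ∂_2 has invariant factor(s) [2] giving torsion. So H_1 = Z/2.
rank ∂_2 = 10, rank ∂_3 = 0 ⇒ b_2 = 10 − 10 − 0 = 0. So H_2 = 0.

H_0 = Z,  H_1 = Z/2,  H_2 = 0.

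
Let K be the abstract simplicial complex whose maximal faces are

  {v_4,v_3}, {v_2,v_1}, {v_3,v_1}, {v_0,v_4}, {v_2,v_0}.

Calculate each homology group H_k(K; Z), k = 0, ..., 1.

H_0 = Z,  H_1 = Z.

We work with the vertex ordering v_0 < v_1 < v_2 < v_3 < v_4. The simplices of K, each written with vertices in increasing order, are:

  0-simplices (5): [v_0], [v_1], [v_2], [v_3], [v_4]
  1-simplices (5): [v_0,v_2], [v_0,v_4], [v_1,v_2], [v_1,v_3], [v_3,v_4]

Hence C_0 ≅ Z^5, C_1 ≅ Z^5.

The boundary map ∂_1: C_1 → C_0 maps an edge to its endpoints' difference, ∂[p,q] = q − p. For instance
  ∂[v_0,v_2] = [v_2] − [v_0].
The resulting 5×5 matrix has rank 4, and its Smith normal form has invariant factors (1,1,1,1).

Now H_k = ker ∂_k / im ∂_{k+1}, so:

  H_0: rank C_0 − rank ∂_1 = 5 − 4 = 1, and the invariant factors of ∂_1 are all 1, so H_0 ≅ Z.
  H_1: rank ker ∂_1 − rank ∂_2 = (5 − 4) − 0 = 1, and there is no ∂_2, so H_1 ≅ Z.

As a check, the Euler characteristic is 5 − 5 = 0, which agrees with 1 − 1 = 0.
(K is a triangulation of the circle S^1.)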